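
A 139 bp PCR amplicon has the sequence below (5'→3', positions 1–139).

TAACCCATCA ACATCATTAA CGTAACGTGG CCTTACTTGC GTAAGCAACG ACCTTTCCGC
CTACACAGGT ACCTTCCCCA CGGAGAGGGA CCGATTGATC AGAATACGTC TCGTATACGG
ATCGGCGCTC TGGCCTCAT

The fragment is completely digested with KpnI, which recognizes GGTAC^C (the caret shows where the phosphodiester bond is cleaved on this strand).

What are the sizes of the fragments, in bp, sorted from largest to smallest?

72, 67 bp

The KpnI site (GGTACC) starts at position 68.
KpnI cuts after base 5 of each site (before the last base), so after position 72.
Linear molecule, 1 cut → 2 fragments:
  1–72 → 72 bp
  73–139 → 67 bp
Sorted largest to smallest: 72, 67 bp.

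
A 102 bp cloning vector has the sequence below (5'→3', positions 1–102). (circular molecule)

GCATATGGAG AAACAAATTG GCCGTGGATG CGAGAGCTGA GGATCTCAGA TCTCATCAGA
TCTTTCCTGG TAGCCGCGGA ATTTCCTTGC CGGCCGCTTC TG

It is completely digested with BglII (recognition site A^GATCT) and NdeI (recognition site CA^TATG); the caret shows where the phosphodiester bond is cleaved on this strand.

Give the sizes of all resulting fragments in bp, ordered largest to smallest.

BglII sites (AGATCT) start at positions 48, 58.
BglII cuts after the first base of each site, so after positions 48, 58.
The NdeI site (CATATG) starts at position 2.
NdeI cuts after base 2 of each site, so after position 3.
Combined cut positions: 3, 48, 58.
Circular molecule, 3 cuts → 3 fragments:
  4–48 → 45 bp
  49–58 → 10 bp
  59–102 then 1–3 → 44 + 3 = 47 bp
Sorted largest to smallest: 47, 45, 10 bp.

47, 45, 10 bp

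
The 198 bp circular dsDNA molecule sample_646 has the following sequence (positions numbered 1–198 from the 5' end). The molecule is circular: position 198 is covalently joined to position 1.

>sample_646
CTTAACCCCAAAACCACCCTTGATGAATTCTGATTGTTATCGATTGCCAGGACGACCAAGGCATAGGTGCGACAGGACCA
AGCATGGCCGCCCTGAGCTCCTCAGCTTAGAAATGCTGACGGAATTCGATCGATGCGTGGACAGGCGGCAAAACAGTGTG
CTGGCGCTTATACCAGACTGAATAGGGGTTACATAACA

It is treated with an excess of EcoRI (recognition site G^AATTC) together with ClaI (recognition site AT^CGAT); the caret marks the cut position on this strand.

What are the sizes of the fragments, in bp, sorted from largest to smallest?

EcoRI sites (GAATTC) start at positions 25, 122.
EcoRI cuts after the first base of each site, so after positions 25, 122.
ClaI sites (ATCGAT) start at positions 39, 129.
ClaI cuts after base 2 of each site, so after positions 40, 130.
Combined cut positions: 25, 40, 122, 130.
Circular molecule, 4 cuts → 4 fragments:
  26–40 → 15 bp
  41–122 → 82 bp
  123–130 → 8 bp
  131–198 then 1–25 → 68 + 25 = 93 bp
Sorted largest to smallest: 93, 82, 15, 8 bp.

93, 82, 15, 8 bp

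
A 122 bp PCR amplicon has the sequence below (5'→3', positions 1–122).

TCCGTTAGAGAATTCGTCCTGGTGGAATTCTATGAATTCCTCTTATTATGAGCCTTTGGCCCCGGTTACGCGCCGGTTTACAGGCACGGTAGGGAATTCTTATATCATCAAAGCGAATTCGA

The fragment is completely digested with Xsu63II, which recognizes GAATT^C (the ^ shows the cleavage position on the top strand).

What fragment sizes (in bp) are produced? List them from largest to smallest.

60, 21, 15, 14, 9, 3 bp

Xsu63II sites (GAATTC) start at positions 10, 25, 34, 94, 115.
Xsu63II cuts after base 5 of each site (before the last base), so after positions 14, 29, 38, 98, 119.
Linear molecule, 5 cuts → 6 fragments:
  1–14 → 14 bp
  15–29 → 15 bp
  30–38 → 9 bp
  39–98 → 60 bp
  99–119 → 21 bp
  120–122 → 3 bp
Sorted largest to smallest: 60, 21, 15, 14, 9, 3 bp.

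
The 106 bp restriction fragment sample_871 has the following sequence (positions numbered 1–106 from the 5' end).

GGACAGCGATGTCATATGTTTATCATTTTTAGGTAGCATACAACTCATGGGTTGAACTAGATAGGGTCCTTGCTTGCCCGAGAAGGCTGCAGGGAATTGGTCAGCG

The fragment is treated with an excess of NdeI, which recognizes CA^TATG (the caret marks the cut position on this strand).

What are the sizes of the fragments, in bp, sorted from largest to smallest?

The NdeI site (CATATG) starts at position 13.
NdeI cuts after base 2 of each site, so after position 14.
Linear molecule, 1 cut → 2 fragments:
  1–14 → 14 bp
  15–106 → 92 bp
Sorted largest to smallest: 92, 14 bp.

92, 14 bp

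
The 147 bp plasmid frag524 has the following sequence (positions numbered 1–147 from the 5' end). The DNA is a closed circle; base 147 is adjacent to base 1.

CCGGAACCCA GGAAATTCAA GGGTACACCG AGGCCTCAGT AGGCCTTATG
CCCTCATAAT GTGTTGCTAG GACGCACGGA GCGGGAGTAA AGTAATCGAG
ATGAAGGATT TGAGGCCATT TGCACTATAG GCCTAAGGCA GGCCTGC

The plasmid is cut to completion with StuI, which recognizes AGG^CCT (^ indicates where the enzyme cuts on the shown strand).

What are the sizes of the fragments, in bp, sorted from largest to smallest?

88, 38, 11, 10 bp

StuI sites (AGGCCT) start at positions 31, 41, 129, 140.
StuI cuts after base 3 of each site, so after positions 33, 43, 131, 142.
Circular molecule, 4 cuts → 4 fragments:
  34–43 → 10 bp
  44–131 → 88 bp
  132–142 → 11 bp
  143–147 then 1–33 → 5 + 33 = 38 bp
Sorted largest to smallest: 88, 38, 11, 10 bp.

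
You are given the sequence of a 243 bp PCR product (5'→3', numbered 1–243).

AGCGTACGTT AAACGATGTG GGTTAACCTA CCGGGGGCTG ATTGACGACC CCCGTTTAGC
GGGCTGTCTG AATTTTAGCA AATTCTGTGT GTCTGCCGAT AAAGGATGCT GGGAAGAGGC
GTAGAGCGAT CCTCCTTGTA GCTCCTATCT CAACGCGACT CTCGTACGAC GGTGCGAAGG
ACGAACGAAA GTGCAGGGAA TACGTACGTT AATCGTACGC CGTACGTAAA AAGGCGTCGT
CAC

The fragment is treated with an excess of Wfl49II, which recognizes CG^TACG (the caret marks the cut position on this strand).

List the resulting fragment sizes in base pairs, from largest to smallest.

160, 40, 21, 11, 7, 4 bp

Wfl49II sites (CGTACG) start at positions 3, 163, 203, 214, 221.
Wfl49II cuts after base 2 of each site, so after positions 4, 164, 204, 215, 222.
Linear molecule, 5 cuts → 6 fragments:
  1–4 → 4 bp
  5–164 → 160 bp
  165–204 → 40 bp
  205–215 → 11 bp
  216–222 → 7 bp
  223–243 → 21 bp
Sorted largest to smallest: 160, 40, 21, 11, 7, 4 bp.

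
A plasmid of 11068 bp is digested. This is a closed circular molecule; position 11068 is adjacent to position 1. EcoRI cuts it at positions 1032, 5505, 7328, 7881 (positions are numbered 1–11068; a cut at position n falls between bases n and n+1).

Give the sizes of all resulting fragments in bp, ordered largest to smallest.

4473, 4219, 1823, 553 bp

Circular molecule, 4 cuts → 4 fragments:
  5505 − 1032 = 4473 bp
  7328 − 5505 = 1823 bp
  7881 − 7328 = 553 bp
  wrap: 11068 − 7881 + 1032 = 4219 bp
Sorted largest to smallest: 4473, 4219, 1823, 553 bp.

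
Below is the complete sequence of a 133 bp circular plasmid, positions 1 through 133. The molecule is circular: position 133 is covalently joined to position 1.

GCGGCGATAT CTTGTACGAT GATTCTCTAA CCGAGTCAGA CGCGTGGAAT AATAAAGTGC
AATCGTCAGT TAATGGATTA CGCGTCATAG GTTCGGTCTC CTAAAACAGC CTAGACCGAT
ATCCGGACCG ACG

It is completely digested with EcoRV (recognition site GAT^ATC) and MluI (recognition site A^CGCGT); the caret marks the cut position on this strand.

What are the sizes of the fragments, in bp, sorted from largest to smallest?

40, 40, 32, 21 bp

EcoRV sites (GATATC) start at positions 6, 118.
EcoRV cuts after base 3 of each site, so after positions 8, 120.
MluI sites (ACGCGT) start at positions 40, 80.
MluI cuts after the first base of each site, so after positions 40, 80.
Combined cut positions: 8, 40, 80, 120.
Circular molecule, 4 cuts → 4 fragments:
  9–40 → 32 bp
  41–80 → 40 bp
  81–120 → 40 bp
  121–133 then 1–8 → 13 + 8 = 21 bp
Sorted largest to smallest: 40, 40, 32, 21 bp.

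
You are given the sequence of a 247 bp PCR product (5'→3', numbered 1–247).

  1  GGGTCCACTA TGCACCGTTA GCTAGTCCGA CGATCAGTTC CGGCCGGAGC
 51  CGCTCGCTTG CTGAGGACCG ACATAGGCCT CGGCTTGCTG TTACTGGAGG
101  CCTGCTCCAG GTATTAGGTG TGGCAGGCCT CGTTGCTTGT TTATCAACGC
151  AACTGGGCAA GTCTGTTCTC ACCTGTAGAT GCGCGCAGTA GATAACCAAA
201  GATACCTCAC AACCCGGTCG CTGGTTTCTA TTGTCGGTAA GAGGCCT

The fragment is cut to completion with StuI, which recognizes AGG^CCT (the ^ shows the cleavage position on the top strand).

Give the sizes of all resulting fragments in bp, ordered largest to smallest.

StuI sites (AGGCCT) start at positions 75, 98, 125, 242.
StuI cuts after base 3 of each site, so after positions 77, 100, 127, 244.
Linear molecule, 4 cuts → 5 fragments:
  1–77 → 77 bp
  78–100 → 23 bp
  101–127 → 27 bp
  128–244 → 117 bp
  245–247 → 3 bp
Sorted largest to smallest: 117, 77, 27, 23, 3 bp.

117, 77, 27, 23, 3 bp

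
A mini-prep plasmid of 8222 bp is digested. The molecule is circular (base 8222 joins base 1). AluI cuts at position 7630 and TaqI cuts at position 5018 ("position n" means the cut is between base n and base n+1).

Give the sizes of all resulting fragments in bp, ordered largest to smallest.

5610, 2612 bp

Combined cut positions (sorted): 5018, 7630.
Circular molecule, 2 cuts → 2 fragments:
  7630 − 5018 = 2612 bp
  wrap: 8222 − 7630 + 5018 = 5610 bp
Sorted largest to smallest: 5610, 2612 bp.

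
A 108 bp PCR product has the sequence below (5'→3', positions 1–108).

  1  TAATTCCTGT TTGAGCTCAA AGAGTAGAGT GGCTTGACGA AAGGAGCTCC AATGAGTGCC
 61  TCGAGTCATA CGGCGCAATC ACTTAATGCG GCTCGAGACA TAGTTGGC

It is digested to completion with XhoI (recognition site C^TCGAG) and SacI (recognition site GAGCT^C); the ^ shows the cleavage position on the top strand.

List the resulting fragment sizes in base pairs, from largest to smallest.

32, 31, 17, 16, 12 bp

XhoI sites (CTCGAG) start at positions 60, 92.
XhoI cuts after the first base of each site, so after positions 60, 92.
SacI sites (GAGCTC) start at positions 13, 44.
SacI cuts after base 5 of each site (before the last base), so after positions 17, 48.
Combined cut positions: 17, 48, 60, 92.
Linear molecule, 4 cuts → 5 fragments:
  1–17 → 17 bp
  18–48 → 31 bp
  49–60 → 12 bp
  61–92 → 32 bp
  93–108 → 16 bp
Sorted largest to smallest: 32, 31, 17, 16, 12 bp.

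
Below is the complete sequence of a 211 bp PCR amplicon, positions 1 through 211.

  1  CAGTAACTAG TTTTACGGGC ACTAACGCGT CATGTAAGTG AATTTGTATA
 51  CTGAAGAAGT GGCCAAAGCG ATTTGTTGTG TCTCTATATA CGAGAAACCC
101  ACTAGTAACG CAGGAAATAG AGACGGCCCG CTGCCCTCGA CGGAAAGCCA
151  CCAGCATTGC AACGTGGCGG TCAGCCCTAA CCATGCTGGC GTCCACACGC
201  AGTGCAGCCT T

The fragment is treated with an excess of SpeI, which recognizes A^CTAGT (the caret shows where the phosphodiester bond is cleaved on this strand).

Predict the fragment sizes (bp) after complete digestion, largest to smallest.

110, 95, 6 bp

SpeI sites (ACTAGT) start at positions 6, 101.
SpeI cuts after the first base of each site, so after positions 6, 101.
Linear molecule, 2 cuts → 3 fragments:
  1–6 → 6 bp
  7–101 → 95 bp
  102–211 → 110 bp
Sorted largest to smallest: 110, 95, 6 bp.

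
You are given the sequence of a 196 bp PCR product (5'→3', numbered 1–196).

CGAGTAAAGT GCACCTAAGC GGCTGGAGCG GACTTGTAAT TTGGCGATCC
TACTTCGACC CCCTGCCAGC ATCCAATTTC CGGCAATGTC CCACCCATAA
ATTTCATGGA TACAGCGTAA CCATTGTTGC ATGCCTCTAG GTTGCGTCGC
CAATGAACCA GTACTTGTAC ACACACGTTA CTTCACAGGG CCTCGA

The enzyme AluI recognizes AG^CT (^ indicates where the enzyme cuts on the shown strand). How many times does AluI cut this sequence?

No occurrence of AGCT is present in the sequence.
AluI does not cut: 0 sites.

0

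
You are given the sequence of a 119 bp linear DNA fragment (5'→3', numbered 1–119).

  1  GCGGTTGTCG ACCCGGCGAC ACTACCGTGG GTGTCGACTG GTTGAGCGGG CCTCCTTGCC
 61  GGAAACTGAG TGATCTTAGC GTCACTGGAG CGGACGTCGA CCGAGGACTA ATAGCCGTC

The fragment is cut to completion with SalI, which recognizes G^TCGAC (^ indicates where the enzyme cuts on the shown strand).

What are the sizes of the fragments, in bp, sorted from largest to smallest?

SalI sites (GTCGAC) start at positions 7, 33, 96.
SalI cuts after the first base of each site, so after positions 7, 33, 96.
Linear molecule, 3 cuts → 4 fragments:
  1–7 → 7 bp
  8–33 → 26 bp
  34–96 → 63 bp
  97–119 → 23 bp
Sorted largest to smallest: 63, 26, 23, 7 bp.

63, 26, 23, 7 bp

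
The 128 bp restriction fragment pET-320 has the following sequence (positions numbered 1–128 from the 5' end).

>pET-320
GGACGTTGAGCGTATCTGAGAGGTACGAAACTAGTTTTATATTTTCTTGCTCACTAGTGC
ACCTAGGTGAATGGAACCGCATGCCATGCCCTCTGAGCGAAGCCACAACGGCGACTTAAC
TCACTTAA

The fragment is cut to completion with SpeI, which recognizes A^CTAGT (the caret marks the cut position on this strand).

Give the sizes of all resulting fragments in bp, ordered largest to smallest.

75, 30, 23 bp

SpeI sites (ACTAGT) start at positions 30, 53.
SpeI cuts after the first base of each site, so after positions 30, 53.
Linear molecule, 2 cuts → 3 fragments:
  1–30 → 30 bp
  31–53 → 23 bp
  54–128 → 75 bp
Sorted largest to smallest: 75, 30, 23 bp.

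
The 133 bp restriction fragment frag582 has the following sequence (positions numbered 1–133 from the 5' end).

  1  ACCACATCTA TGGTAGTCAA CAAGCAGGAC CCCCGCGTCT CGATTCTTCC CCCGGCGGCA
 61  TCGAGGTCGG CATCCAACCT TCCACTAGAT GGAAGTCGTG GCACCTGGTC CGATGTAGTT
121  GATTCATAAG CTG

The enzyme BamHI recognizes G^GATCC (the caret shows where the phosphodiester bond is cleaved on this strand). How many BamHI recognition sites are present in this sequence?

0

No occurrence of GGATCC is present in the sequence.
BamHI does not cut: 0 sites.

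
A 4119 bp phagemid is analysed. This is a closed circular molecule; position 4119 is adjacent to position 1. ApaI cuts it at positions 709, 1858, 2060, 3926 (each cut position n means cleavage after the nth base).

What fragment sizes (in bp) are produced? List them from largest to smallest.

1866, 1149, 902, 202 bp

Circular molecule, 4 cuts → 4 fragments:
  1858 − 709 = 1149 bp
  2060 − 1858 = 202 bp
  3926 − 2060 = 1866 bp
  wrap: 4119 − 3926 + 709 = 902 bp
Sorted largest to smallest: 1866, 1149, 902, 202 bp.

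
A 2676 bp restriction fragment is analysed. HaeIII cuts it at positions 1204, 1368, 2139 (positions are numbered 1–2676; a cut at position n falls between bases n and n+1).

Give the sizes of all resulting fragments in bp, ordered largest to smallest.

Linear molecule, 3 cuts → 4 fragments:
  1204 − 0 = 1204 bp
  1368 − 1204 = 164 bp
  2139 − 1368 = 771 bp
  2676 − 2139 = 537 bp
Sorted largest to smallest: 1204, 771, 537, 164 bp.

1204, 771, 537, 164 bp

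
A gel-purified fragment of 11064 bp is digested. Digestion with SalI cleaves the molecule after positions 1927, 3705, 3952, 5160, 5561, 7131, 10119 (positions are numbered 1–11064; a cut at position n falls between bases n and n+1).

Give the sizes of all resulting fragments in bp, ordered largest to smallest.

Linear molecule, 7 cuts → 8 fragments:
  1927 − 0 = 1927 bp
  3705 − 1927 = 1778 bp
  3952 − 3705 = 247 bp
  5160 − 3952 = 1208 bp
  5561 − 5160 = 401 bp
  7131 − 5561 = 1570 bp
  10119 − 7131 = 2988 bp
  11064 − 10119 = 945 bp
Sorted largest to smallest: 2988, 1927, 1778, 1570, 1208, 945, 401, 247 bp.

2988, 1927, 1778, 1570, 1208, 945, 401, 247 bp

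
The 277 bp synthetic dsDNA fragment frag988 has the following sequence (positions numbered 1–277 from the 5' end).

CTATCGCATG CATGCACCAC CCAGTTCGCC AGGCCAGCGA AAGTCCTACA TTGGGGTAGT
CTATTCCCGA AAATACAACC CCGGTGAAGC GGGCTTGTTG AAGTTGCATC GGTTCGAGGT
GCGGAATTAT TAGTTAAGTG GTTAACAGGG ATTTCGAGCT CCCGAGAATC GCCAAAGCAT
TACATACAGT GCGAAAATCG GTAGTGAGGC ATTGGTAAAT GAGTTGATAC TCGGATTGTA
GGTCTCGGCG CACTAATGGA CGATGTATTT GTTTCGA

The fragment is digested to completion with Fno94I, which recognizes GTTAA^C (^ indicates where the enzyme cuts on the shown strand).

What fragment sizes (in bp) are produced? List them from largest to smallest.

145, 132 bp

The Fno94I site (GTTAAC) starts at position 141.
Fno94I cuts after base 5 of each site (before the last base), so after position 145.
Linear molecule, 1 cut → 2 fragments:
  1–145 → 145 bp
  146–277 → 132 bp
Sorted largest to smallest: 145, 132 bp.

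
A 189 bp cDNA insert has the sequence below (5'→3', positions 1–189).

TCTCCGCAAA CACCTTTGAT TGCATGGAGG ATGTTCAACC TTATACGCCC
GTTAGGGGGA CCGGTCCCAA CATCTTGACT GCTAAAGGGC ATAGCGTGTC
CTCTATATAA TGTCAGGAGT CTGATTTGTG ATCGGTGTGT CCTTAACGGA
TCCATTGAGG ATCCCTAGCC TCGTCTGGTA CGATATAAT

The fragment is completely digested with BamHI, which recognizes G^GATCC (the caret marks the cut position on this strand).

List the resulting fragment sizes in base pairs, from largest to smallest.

BamHI sites (GGATCC) start at positions 148, 159.
BamHI cuts after the first base of each site, so after positions 148, 159.
Linear molecule, 2 cuts → 3 fragments:
  1–148 → 148 bp
  149–159 → 11 bp
  160–189 → 30 bp
Sorted largest to smallest: 148, 30, 11 bp.

148, 30, 11 bp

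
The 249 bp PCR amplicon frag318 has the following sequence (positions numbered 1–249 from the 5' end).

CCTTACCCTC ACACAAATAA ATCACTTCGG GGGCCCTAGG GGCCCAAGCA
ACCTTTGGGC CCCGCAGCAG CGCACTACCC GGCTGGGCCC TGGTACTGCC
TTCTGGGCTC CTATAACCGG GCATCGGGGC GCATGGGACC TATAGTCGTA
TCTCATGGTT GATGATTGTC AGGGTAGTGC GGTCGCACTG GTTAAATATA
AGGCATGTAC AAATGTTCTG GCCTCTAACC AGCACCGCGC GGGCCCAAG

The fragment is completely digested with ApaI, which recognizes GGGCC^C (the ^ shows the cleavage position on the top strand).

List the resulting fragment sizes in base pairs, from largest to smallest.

ApaI sites (GGGCCC) start at positions 31, 40, 57, 85, 241.
ApaI cuts after base 5 of each site (before the last base), so after positions 35, 44, 61, 89, 245.
Linear molecule, 5 cuts → 6 fragments:
  1–35 → 35 bp
  36–44 → 9 bp
  45–61 → 17 bp
  62–89 → 28 bp
  90–245 → 156 bp
  246–249 → 4 bp
Sorted largest to smallest: 156, 35, 28, 17, 9, 4 bp.

156, 35, 28, 17, 9, 4 bp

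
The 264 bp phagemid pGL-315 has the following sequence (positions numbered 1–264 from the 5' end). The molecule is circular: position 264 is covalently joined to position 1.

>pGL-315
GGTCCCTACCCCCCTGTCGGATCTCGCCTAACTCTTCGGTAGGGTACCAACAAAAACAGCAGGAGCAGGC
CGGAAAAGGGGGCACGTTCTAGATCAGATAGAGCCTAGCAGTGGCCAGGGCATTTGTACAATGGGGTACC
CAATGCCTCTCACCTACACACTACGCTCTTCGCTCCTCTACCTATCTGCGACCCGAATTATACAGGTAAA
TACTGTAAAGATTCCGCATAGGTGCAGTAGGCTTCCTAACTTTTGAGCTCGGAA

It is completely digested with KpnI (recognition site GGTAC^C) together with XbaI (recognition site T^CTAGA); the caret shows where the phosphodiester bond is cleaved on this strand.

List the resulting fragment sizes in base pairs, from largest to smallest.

KpnI sites (GGTACC) start at positions 43, 135.
KpnI cuts after base 5 of each site (before the last base), so after positions 47, 139.
The XbaI site (TCTAGA) starts at position 88.
XbaI cuts after the first base of each site, so after position 88.
Combined cut positions: 47, 88, 139.
Circular molecule, 3 cuts → 3 fragments:
  48–88 → 41 bp
  89–139 → 51 bp
  140–264 then 1–47 → 125 + 47 = 172 bp
Sorted largest to smallest: 172, 51, 41 bp.

172, 51, 41 bp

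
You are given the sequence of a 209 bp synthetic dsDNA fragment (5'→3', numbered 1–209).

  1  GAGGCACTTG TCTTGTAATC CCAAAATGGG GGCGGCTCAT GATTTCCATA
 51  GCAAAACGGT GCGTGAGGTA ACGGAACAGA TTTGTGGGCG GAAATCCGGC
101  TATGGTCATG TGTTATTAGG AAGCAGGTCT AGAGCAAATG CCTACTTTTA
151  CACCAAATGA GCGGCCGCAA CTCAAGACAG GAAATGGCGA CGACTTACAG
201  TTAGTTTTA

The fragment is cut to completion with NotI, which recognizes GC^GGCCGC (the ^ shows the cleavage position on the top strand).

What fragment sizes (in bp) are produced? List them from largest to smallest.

The NotI site (GCGGCCGC) starts at position 161.
NotI cuts after base 2 of each site, so after position 162.
Linear molecule, 1 cut → 2 fragments:
  1–162 → 162 bp
  163–209 → 47 bp
Sorted largest to smallest: 162, 47 bp.

162, 47 bp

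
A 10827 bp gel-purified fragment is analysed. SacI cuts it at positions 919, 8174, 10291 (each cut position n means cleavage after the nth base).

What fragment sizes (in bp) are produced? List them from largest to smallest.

Linear molecule, 3 cuts → 4 fragments:
  919 − 0 = 919 bp
  8174 − 919 = 7255 bp
  10291 − 8174 = 2117 bp
  10827 − 10291 = 536 bp
Sorted largest to smallest: 7255, 2117, 919, 536 bp.

7255, 2117, 919, 536 bp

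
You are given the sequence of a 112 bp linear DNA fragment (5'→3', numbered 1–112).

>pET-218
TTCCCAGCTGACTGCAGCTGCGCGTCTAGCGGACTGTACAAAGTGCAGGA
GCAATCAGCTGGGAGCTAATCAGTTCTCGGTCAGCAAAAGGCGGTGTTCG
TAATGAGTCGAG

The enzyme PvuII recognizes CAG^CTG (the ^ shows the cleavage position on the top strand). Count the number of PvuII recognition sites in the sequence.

CAGCTG occurs starting at positions 5, 15, 56.
PvuII cuts at 3 sites.

3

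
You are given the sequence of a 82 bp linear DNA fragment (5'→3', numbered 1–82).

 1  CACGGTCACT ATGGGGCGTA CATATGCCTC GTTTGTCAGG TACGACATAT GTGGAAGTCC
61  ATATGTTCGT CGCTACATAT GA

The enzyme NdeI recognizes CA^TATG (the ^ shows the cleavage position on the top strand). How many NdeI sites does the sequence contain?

CATATG occurs starting at positions 21, 46, 60, 76.
NdeI cuts at 4 sites.

4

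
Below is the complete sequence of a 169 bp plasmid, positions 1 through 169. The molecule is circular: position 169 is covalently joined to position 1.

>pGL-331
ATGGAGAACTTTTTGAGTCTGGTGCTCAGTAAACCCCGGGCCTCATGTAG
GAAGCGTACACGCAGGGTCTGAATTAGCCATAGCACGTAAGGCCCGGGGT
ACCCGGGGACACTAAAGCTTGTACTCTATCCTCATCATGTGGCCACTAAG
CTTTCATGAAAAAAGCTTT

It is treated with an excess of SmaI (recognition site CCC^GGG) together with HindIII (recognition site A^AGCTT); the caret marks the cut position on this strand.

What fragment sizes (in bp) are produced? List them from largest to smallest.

58, 43, 33, 15, 11, 9 bp

SmaI sites (CCCGGG) start at positions 35, 93, 102.
SmaI cuts after base 3 of each site, so after positions 37, 95, 104.
HindIII sites (AAGCTT) start at positions 115, 148, 163.
HindIII cuts after the first base of each site, so after positions 115, 148, 163.
Combined cut positions: 37, 95, 104, 115, 148, 163.
Circular molecule, 6 cuts → 6 fragments:
  38–95 → 58 bp
  96–104 → 9 bp
  105–115 → 11 bp
  116–148 → 33 bp
  149–163 → 15 bp
  164–169 then 1–37 → 6 + 37 = 43 bp
Sorted largest to smallest: 58, 43, 33, 15, 11, 9 bp.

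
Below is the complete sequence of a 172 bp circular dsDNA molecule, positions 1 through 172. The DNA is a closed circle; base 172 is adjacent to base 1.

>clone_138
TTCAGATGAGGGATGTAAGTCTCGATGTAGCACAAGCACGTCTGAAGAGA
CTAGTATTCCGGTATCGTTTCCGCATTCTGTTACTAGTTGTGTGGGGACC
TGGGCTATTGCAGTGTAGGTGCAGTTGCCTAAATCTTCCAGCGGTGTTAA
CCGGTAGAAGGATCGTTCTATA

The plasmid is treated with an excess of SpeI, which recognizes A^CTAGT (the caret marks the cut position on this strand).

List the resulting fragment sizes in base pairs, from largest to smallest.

SpeI sites (ACTAGT) start at positions 50, 83.
SpeI cuts after the first base of each site, so after positions 50, 83.
Circular molecule, 2 cuts → 2 fragments:
  51–83 → 33 bp
  84–172 then 1–50 → 89 + 50 = 139 bp
Sorted largest to smallest: 139, 33 bp.

139, 33 bp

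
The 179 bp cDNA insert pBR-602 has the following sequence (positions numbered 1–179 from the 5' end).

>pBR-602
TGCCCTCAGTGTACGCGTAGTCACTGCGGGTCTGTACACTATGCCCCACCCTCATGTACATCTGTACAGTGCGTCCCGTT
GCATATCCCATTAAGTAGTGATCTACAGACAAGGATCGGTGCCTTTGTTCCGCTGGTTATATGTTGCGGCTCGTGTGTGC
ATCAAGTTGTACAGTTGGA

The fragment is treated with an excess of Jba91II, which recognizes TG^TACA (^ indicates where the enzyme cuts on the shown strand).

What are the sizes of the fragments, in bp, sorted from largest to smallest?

105, 34, 22, 10, 8 bp

Jba91II sites (TGTACA) start at positions 33, 55, 63, 168.
Jba91II cuts after base 2 of each site, so after positions 34, 56, 64, 169.
Linear molecule, 4 cuts → 5 fragments:
  1–34 → 34 bp
  35–56 → 22 bp
  57–64 → 8 bp
  65–169 → 105 bp
  170–179 → 10 bp
Sorted largest to smallest: 105, 34, 22, 10, 8 bp.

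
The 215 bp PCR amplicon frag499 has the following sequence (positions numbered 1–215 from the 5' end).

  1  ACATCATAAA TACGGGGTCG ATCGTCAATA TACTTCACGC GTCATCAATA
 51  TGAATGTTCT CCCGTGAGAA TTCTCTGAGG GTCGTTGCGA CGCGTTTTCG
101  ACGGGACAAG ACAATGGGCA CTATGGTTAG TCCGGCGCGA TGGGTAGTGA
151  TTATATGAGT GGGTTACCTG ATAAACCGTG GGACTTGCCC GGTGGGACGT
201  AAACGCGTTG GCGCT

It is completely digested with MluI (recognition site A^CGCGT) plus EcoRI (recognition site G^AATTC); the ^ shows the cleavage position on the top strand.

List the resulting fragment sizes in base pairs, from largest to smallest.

MluI sites (ACGCGT) start at positions 37, 90, 203.
MluI cuts after the first base of each site, so after positions 37, 90, 203.
The EcoRI site (GAATTC) starts at position 68.
EcoRI cuts after the first base of each site, so after position 68.
Combined cut positions: 37, 68, 90, 203.
Linear molecule, 4 cuts → 5 fragments:
  1–37 → 37 bp
  38–68 → 31 bp
  69–90 → 22 bp
  91–203 → 113 bp
  204–215 → 12 bp
Sorted largest to smallest: 113, 37, 31, 22, 12 bp.

113, 37, 31, 22, 12 bp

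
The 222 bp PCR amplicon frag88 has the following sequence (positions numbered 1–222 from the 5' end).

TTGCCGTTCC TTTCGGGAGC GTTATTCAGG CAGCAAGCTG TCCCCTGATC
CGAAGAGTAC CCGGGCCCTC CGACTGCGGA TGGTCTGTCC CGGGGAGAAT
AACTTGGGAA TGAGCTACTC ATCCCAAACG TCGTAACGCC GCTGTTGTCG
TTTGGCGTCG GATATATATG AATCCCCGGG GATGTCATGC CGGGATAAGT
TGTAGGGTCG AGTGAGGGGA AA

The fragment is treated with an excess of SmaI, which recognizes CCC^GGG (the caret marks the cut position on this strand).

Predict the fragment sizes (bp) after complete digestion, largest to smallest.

86, 62, 45, 29 bp

SmaI sites (CCCGGG) start at positions 60, 89, 175.
SmaI cuts after base 3 of each site, so after positions 62, 91, 177.
Linear molecule, 3 cuts → 4 fragments:
  1–62 → 62 bp
  63–91 → 29 bp
  92–177 → 86 bp
  178–222 → 45 bp
Sorted largest to smallest: 86, 62, 45, 29 bp.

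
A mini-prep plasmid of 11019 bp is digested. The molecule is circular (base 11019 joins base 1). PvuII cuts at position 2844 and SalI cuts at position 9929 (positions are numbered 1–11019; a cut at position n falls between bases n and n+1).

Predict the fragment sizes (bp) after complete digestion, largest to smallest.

7085, 3934 bp

Combined cut positions (sorted): 2844, 9929.
Circular molecule, 2 cuts → 2 fragments:
  9929 − 2844 = 7085 bp
  wrap: 11019 − 9929 + 2844 = 3934 bp
Sorted largest to smallest: 7085, 3934 bp.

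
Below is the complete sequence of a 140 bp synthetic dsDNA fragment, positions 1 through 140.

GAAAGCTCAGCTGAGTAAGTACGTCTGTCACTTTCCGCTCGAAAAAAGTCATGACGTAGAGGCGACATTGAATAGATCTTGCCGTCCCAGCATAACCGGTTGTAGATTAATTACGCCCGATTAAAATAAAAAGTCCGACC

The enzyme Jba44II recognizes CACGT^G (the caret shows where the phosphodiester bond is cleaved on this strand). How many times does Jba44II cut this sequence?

0

No occurrence of CACGTG is present in the sequence.
Jba44II does not cut: 0 sites.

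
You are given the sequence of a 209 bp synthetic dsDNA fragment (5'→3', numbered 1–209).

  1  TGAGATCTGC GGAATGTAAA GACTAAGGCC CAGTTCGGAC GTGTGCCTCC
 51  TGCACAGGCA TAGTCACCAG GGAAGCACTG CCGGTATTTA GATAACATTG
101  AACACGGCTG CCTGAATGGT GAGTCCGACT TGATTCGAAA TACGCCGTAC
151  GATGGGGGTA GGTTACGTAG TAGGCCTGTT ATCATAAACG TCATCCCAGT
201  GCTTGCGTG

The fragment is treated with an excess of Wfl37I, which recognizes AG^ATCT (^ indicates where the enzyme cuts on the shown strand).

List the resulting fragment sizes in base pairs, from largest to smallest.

205, 4 bp

The Wfl37I site (AGATCT) starts at position 3.
Wfl37I cuts after base 2 of each site, so after position 4.
Linear molecule, 1 cut → 2 fragments:
  1–4 → 4 bp
  5–209 → 205 bp
Sorted largest to smallest: 205, 4 bp.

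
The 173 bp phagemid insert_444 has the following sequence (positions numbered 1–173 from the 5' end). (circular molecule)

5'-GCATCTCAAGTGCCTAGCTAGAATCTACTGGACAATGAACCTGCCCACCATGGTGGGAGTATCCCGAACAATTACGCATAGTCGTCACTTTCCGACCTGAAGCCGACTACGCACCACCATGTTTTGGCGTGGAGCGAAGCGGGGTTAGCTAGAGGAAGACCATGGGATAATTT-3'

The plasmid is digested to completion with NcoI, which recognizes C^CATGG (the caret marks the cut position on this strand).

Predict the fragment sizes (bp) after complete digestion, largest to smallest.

NcoI sites (CCATGG) start at positions 48, 160.
NcoI cuts after the first base of each site, so after positions 48, 160.
Circular molecule, 2 cuts → 2 fragments:
  49–160 → 112 bp
  161–173 then 1–48 → 13 + 48 = 61 bp
Sorted largest to smallest: 112, 61 bp.

112, 61 bp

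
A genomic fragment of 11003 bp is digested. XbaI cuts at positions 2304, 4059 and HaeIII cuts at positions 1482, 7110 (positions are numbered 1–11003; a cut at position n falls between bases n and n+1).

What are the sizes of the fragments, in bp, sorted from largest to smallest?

Combined cut positions (sorted): 1482, 2304, 4059, 7110.
Linear molecule, 4 cuts → 5 fragments:
  1482 − 0 = 1482 bp
  2304 − 1482 = 822 bp
  4059 − 2304 = 1755 bp
  7110 − 4059 = 3051 bp
  11003 − 7110 = 3893 bp
Sorted largest to smallest: 3893, 3051, 1755, 1482, 822 bp.

3893, 3051, 1755, 1482, 822 bp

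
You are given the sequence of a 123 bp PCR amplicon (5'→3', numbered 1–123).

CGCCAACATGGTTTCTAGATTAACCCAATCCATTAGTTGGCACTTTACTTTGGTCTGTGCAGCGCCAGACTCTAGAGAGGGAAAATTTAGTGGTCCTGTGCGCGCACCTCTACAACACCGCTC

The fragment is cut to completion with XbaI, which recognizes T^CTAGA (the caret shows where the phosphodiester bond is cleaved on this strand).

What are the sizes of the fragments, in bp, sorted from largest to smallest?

57, 52, 14 bp

XbaI sites (TCTAGA) start at positions 14, 71.
XbaI cuts after the first base of each site, so after positions 14, 71.
Linear molecule, 2 cuts → 3 fragments:
  1–14 → 14 bp
  15–71 → 57 bp
  72–123 → 52 bp
Sorted largest to smallest: 57, 52, 14 bp.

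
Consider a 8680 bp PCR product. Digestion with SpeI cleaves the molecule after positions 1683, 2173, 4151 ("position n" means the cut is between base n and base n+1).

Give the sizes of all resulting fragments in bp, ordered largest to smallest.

Linear molecule, 3 cuts → 4 fragments:
  1683 − 0 = 1683 bp
  2173 − 1683 = 490 bp
  4151 − 2173 = 1978 bp
  8680 − 4151 = 4529 bp
Sorted largest to smallest: 4529, 1978, 1683, 490 bp.

4529, 1978, 1683, 490 bp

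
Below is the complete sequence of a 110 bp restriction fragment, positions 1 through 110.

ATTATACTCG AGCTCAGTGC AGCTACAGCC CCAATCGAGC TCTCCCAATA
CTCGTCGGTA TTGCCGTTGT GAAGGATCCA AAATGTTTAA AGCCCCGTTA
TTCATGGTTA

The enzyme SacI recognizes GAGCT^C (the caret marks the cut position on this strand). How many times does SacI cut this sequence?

GAGCTC occurs starting at positions 10, 37.
SacI cuts at 2 sites.

2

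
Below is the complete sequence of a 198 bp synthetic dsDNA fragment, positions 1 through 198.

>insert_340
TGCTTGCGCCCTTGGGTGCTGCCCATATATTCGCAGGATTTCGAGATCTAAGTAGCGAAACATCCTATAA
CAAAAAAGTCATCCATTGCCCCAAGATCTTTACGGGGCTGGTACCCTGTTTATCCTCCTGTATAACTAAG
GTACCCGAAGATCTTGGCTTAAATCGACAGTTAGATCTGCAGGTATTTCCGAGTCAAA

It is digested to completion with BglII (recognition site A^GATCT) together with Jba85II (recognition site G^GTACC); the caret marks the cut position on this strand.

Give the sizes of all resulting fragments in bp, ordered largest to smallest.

BglII sites (AGATCT) start at positions 44, 94, 149, 173.
BglII cuts after the first base of each site, so after positions 44, 94, 149, 173.
Jba85II sites (GGTACC) start at positions 110, 140.
Jba85II cuts after the first base of each site, so after positions 110, 140.
Combined cut positions: 44, 94, 110, 140, 149, 173.
Linear molecule, 6 cuts → 7 fragments:
  1–44 → 44 bp
  45–94 → 50 bp
  95–110 → 16 bp
  111–140 → 30 bp
  141–149 → 9 bp
  150–173 → 24 bp
  174–198 → 25 bp
Sorted largest to smallest: 50, 44, 30, 25, 24, 16, 9 bp.

50, 44, 30, 25, 24, 16, 9 bp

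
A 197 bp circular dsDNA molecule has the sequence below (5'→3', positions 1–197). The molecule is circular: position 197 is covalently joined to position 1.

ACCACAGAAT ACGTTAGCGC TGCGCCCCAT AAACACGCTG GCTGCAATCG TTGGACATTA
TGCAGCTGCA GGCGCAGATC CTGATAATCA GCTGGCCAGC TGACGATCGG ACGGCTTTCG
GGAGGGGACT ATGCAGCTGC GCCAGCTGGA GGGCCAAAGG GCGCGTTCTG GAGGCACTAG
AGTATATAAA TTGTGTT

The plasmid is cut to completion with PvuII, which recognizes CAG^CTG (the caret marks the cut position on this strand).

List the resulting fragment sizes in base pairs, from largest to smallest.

117, 37, 26, 9, 8 bp

PvuII sites (CAGCTG) start at positions 63, 89, 97, 134, 143.
PvuII cuts after base 3 of each site, so after positions 65, 91, 99, 136, 145.
Circular molecule, 5 cuts → 5 fragments:
  66–91 → 26 bp
  92–99 → 8 bp
  100–136 → 37 bp
  137–145 → 9 bp
  146–197 then 1–65 → 52 + 65 = 117 bp
Sorted largest to smallest: 117, 37, 26, 9, 8 bp.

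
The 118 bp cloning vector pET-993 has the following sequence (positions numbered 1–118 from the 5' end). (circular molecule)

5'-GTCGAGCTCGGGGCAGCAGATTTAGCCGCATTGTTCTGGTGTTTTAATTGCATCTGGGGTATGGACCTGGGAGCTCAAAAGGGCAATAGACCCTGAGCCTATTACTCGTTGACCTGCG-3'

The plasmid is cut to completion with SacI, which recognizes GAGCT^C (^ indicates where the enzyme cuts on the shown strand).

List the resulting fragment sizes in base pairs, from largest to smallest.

SacI sites (GAGCTC) start at positions 4, 71.
SacI cuts after base 5 of each site (before the last base), so after positions 8, 75.
Circular molecule, 2 cuts → 2 fragments:
  9–75 → 67 bp
  76–118 then 1–8 → 43 + 8 = 51 bp
Sorted largest to smallest: 67, 51 bp.

67, 51 bp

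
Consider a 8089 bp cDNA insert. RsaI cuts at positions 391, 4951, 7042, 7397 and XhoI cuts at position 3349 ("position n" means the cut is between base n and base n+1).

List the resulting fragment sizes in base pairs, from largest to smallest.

Combined cut positions (sorted): 391, 3349, 4951, 7042, 7397.
Linear molecule, 5 cuts → 6 fragments:
  391 − 0 = 391 bp
  3349 − 391 = 2958 bp
  4951 − 3349 = 1602 bp
  7042 − 4951 = 2091 bp
  7397 − 7042 = 355 bp
  8089 − 7397 = 692 bp
Sorted largest to smallest: 2958, 2091, 1602, 692, 391, 355 bp.

2958, 2091, 1602, 692, 391, 355 bp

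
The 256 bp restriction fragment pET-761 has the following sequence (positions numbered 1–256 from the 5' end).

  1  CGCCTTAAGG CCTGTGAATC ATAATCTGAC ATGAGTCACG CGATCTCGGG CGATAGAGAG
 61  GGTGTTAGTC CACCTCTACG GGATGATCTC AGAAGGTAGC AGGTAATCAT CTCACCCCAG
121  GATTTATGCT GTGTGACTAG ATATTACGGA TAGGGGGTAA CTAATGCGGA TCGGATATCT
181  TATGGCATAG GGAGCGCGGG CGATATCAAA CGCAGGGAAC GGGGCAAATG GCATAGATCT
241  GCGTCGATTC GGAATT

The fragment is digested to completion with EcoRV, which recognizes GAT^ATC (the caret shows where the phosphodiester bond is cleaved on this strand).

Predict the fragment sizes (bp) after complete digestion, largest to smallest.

EcoRV sites (GATATC) start at positions 174, 202.
EcoRV cuts after base 3 of each site, so after positions 176, 204.
Linear molecule, 2 cuts → 3 fragments:
  1–176 → 176 bp
  177–204 → 28 bp
  205–256 → 52 bp
Sorted largest to smallest: 176, 52, 28 bp.

176, 52, 28 bp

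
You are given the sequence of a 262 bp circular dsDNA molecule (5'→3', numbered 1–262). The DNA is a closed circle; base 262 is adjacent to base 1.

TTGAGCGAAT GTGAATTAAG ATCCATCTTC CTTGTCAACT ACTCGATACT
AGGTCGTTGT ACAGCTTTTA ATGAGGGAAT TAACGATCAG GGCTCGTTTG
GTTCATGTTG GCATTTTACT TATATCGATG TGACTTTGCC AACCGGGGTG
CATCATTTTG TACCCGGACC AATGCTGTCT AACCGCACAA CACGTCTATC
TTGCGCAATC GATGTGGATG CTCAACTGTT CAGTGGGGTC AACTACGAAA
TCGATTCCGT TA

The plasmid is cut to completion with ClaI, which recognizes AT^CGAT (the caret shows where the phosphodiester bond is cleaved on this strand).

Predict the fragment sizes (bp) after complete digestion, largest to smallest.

ClaI sites (ATCGAT) start at positions 124, 208, 250.
ClaI cuts after base 2 of each site, so after positions 125, 209, 251.
Circular molecule, 3 cuts → 3 fragments:
  126–209 → 84 bp
  210–251 → 42 bp
  252–262 then 1–125 → 11 + 125 = 136 bp
Sorted largest to smallest: 136, 84, 42 bp.

136, 84, 42 bp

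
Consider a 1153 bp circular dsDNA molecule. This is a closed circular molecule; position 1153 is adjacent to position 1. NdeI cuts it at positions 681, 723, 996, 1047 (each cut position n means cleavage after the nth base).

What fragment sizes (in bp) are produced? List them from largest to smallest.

Circular molecule, 4 cuts → 4 fragments:
  723 − 681 = 42 bp
  996 − 723 = 273 bp
  1047 − 996 = 51 bp
  wrap: 1153 − 1047 + 681 = 787 bp
Sorted largest to smallest: 787, 273, 51, 42 bp.

787, 273, 51, 42 bp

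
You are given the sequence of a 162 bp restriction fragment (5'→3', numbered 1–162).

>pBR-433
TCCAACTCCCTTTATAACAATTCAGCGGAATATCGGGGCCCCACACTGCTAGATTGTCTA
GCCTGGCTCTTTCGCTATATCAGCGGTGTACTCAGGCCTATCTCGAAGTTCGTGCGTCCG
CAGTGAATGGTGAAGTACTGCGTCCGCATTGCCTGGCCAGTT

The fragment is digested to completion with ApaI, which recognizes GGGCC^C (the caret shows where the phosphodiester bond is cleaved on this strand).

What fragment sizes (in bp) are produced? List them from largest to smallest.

The ApaI site (GGGCCC) starts at position 36.
ApaI cuts after base 5 of each site (before the last base), so after position 40.
Linear molecule, 1 cut → 2 fragments:
  1–40 → 40 bp
  41–162 → 122 bp
Sorted largest to smallest: 122, 40 bp.

122, 40 bp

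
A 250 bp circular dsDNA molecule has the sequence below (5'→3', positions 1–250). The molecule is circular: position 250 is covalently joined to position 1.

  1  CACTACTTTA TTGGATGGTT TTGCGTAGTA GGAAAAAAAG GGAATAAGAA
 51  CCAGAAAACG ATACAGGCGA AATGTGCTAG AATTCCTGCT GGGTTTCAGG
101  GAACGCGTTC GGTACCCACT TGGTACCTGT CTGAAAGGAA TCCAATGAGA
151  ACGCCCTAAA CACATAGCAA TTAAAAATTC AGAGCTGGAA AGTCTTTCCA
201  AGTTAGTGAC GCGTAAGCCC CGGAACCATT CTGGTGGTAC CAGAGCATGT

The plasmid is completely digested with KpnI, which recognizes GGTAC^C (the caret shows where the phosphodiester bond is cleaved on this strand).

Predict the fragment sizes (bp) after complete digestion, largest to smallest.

KpnI sites (GGTACC) start at positions 111, 122, 236.
KpnI cuts after base 5 of each site (before the last base), so after positions 115, 126, 240.
Circular molecule, 3 cuts → 3 fragments:
  116–126 → 11 bp
  127–240 → 114 bp
  241–250 then 1–115 → 10 + 115 = 125 bp
Sorted largest to smallest: 125, 114, 11 bp.

125, 114, 11 bp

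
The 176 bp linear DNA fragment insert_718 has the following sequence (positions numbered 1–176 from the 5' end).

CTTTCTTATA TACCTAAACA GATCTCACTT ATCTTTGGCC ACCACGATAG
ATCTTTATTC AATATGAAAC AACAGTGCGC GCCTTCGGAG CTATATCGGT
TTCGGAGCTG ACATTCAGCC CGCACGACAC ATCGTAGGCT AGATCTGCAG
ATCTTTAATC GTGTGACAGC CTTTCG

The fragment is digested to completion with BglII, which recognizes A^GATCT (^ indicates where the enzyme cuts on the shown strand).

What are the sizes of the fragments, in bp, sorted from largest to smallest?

BglII sites (AGATCT) start at positions 20, 49, 141, 149.
BglII cuts after the first base of each site, so after positions 20, 49, 141, 149.
Linear molecule, 4 cuts → 5 fragments:
  1–20 → 20 bp
  21–49 → 29 bp
  50–141 → 92 bp
  142–149 → 8 bp
  150–176 → 27 bp
Sorted largest to smallest: 92, 29, 27, 20, 8 bp.

92, 29, 27, 20, 8 bp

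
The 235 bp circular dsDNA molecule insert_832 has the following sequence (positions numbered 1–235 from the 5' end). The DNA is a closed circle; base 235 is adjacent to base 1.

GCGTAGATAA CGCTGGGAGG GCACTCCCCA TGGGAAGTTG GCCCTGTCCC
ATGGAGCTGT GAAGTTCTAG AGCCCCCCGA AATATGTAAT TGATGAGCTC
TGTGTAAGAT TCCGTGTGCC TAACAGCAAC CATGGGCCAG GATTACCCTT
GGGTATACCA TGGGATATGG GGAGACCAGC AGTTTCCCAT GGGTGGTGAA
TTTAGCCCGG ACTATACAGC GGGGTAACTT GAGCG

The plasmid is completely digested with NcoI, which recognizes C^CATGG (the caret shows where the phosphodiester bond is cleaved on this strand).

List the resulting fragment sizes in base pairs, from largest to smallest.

NcoI sites (CCATGG) start at positions 28, 49, 130, 158, 187.
NcoI cuts after the first base of each site, so after positions 28, 49, 130, 158, 187.
Circular molecule, 5 cuts → 5 fragments:
  29–49 → 21 bp
  50–130 → 81 bp
  131–158 → 28 bp
  159–187 → 29 bp
  188–235 then 1–28 → 48 + 28 = 76 bp
Sorted largest to smallest: 81, 76, 29, 28, 21 bp.

81, 76, 29, 28, 21 bp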